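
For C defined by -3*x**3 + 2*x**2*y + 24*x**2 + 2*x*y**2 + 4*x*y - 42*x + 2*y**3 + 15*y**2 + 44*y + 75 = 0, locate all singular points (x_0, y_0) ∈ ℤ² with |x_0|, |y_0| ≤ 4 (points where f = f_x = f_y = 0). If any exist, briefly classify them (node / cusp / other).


Singular points: {(2, -3)}; classification: cusp.

Compute partial derivatives:
  f_x = -9*x**2 + 4*x*y + 48*x + 2*y**2 + 4*y - 42.
  f_y = 2*x**2 + 4*x*y + 4*x + 6*y**2 + 30*y + 44.
Scan x_0 ∈ {−4, ..., 4}. For each x_0, f_y(x_0, y) is a polynomial in y; find its integer roots y ∈ {−4, ..., 4}, then test f_x and f at those candidates.
  x = -4: f_y(-4, y) = 6*y**2 + 14*y + 60; no integer root y with |y| ≤ 4.
  x = -3: f_y(-3, y) = 6*y**2 + 18*y + 50; no integer root y with |y| ≤ 4.
  x = -2: f_y(-2, y) = 6*y**2 + 22*y + 44; no integer root y with |y| ≤ 4.
  x = -1: f_y(-1, y) = 6*y**2 + 26*y + 42; no integer root y with |y| ≤ 4.
  x = 0: f_y(0, y) = 6*y**2 + 30*y + 44; no integer root y with |y| ≤ 4.
  x = 1: f_y(1, y) = 6*y**2 + 34*y + 50; no integer root y with |y| ≤ 4.
  x = 2: f_y(2, y) = 6*y**2 + 38*y + 60; vanishes at y ∈ {-3}. (2, -3): f_x = 0, f = 0 — SINGULAR.
  x = 3: f_y(3, y) = 6*y**2 + 42*y + 74; no integer root y with |y| ≤ 4.
  x = 4: f_y(4, y) = 6*y**2 + 46*y + 92; no integer root y with |y| ≤ 4.
Only singular point on the grid: (2, -3).
Classify: substitute x = 2 + u, y = -3 + v and expand: f = -3*u**3 + 2*u**2*v + 2*u*v**2 + 2*v**3 + v**2.
No constant or linear terms (consistent with a singular point). Quadratic part: v**2. Cubic part: -3*u**3 + 2*u**2*v + 2*u*v**2 + 2*v**3.
The quadratic part v**2 is a perfect square, so there is a single (double) tangent line v = 0, i.e. y = -3. Restricting the cubic part to that line (v = 0) leaves -3*u**3 ≠ 0, so f is not divisible by v and the branch is v² ≈ 3*u**3 to lowest order — this is a cusp.
Classification: cusp.


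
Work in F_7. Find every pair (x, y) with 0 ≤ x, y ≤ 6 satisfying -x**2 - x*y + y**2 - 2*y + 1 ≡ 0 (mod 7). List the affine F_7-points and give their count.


Affine F_7-points: {(0, 1), (1, 0), (1, 3), (2, 2), (3, 2), (3, 3), (6, 0), (6, 1)}; count = 8.

For each of the 49 pairs (x, y) ∈ F_7², evaluate f(x, y) mod 7. Record the zeros.
  x = 0: [0↦1, 1↦0, 2↦1, 3↦4, 4↦2, 5↦2, 6↦4]  zeros at y ∈ {1}
  x = 1: [0↦0, 1↦5, 2↦5, 3↦0, 4↦4, 5↦3, 6↦4]  zeros at y ∈ {0, 3}
  x = 2: [0↦4, 1↦1, 2↦0, 3↦1, 4↦4, 5↦2, 6↦2]  zeros at y ∈ {2}
  x = 3: [0↦6, 1↦2, 2↦0, 3↦0, 4↦2, 5↦6, 6↦5]  zeros at y ∈ {2, 3}
  x = 4: [0↦6, 1↦1, 2↦5, 3↦4, 4↦5, 5↦1, 6↦6]  zeros at y ∈ ∅
  x = 5: [0↦4, 1↦5, 2↦1, 3↦6, 4↦6, 5↦1, 6↦5]  zeros at y ∈ ∅
  x = 6: [0↦0, 1↦0, 2↦2, 3↦6, 4↦5, 5↦6, 6↦2]  zeros at y ∈ {0, 1}
Collecting zeros: affine points = {(0, 1), (1, 0), (1, 3), (2, 2), (3, 2), (3, 3), (6, 0), (6, 1)}.
Total count |C(F_7)_aff| = 8.


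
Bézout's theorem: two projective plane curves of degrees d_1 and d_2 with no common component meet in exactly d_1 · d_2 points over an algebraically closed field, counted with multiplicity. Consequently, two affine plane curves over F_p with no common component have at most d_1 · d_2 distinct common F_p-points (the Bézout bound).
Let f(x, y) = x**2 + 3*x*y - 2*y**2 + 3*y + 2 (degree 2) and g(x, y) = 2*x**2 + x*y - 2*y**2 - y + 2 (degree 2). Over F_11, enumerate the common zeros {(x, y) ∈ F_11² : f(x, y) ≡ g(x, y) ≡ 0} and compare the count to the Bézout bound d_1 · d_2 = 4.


Common zeros: {(7, 7)}; count = 1; Bézout bound = 4.

deg(f) = 2, deg(g) = 2, so Bézout bound = 4.
Scan x ∈ F_11. For each x, list the y ∈ F_11 with f(x, y) ≡ 0 and those with g(x, y) ≡ 0 (mod 11); the common zeros in that column are the intersection.
  x = 0: f ≡ 0 at y ∈ {2, 5}; g ≡ 0 at y ∈ ∅; common: ∅.
  x = 1: f ≡ 0 at y ∈ {6, 8}; g ≡ 0 at y ∈ ∅; common: ∅.
  x = 2: f ≡ 0 at y ∈ ∅; g ≡ 0 at y ∈ {8, 9}; common: ∅.
  x = 3: f ≡ 0 at y ∈ {0, 6}; g ≡ 0 at y ∈ ∅; common: ∅.
  x = 4: f ≡ 0 at y ∈ ∅; g ≡ 0 at y ∈ ∅; common: ∅.
  x = 5: f ≡ 0 at y ∈ {2, 7}; g ≡ 0 at y ∈ {5, 8}; common: ∅.
  x = 6: f ≡ 0 at y ∈ ∅; g ≡ 0 at y ∈ {1, 7}; common: ∅.
  x = 7: f ≡ 0 at y ∈ {5, 7}; g ≡ 0 at y ∈ {7}; common: {7}.
  x = 8: f ≡ 0 at y ∈ {0, 8}; g ≡ 0 at y ∈ {10}; common: ∅.
  x = 9: f ≡ 0 at y ∈ ∅; g ≡ 0 at y ∈ {5, 10}; common: ∅.
  x = 10: f ≡ 0 at y ∈ ∅; g ≡ 0 at y ∈ {1, 9}; common: ∅.
Collecting: common zeros = {(7, 7)}, so the count is 1.
Comparison with the Bézout bound: 1 ≤ 4 = deg(f)·deg(g), as expected for curves with no common component (the affine F_11-count falls short of the bound because intersections may lie at infinity, over extension fields, or carry multiplicity).


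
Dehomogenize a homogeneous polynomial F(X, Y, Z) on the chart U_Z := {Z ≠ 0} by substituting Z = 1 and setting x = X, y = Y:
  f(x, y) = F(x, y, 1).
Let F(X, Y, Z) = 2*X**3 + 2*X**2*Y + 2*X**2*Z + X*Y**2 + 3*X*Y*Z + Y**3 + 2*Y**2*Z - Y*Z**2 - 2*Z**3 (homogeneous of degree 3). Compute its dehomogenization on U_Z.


f(x, y) = 2*x**3 + 2*x**2*y + 2*x**2 + x*y**2 + 3*x*y + y**3 + 2*y**2 - y - 2

On U_Z we set Z = 1. Each monomial c·X^i·Y^j·Z^k in F becomes c·x^i·y^j·1^k = c·x^i·y^j.
Substituting Z = 1: F(X, Y, 1) = 2*x**3 + 2*x**2*y + 2*x**2 + x*y**2 + 3*x*y + y**3 + 2*y**2 - y - 2.
Note: deg(f) ≤ deg(F) = 3; strict inequality happens when F is divisible by Z (lost terms).


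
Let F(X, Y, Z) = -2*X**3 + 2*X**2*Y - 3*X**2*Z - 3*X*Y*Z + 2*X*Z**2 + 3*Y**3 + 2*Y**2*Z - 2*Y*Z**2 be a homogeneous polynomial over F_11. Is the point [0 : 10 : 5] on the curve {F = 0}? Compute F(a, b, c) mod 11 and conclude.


F(0,10,5) ≡ 2 (mod 11); P is NOT on the curve.

Evaluate F(0, 10, 5) term-by-term (mod 11).
  -2*X**3 ↦ -2·0·1·1 = 0
  2*X**2*Y ↦ 2·0·10·1 = 0
  -3*X**2*Z ↦ -3·0·1·5 = 0
  -3*X*Y*Z ↦ -3·0·10·5 = 0
  2*X*Z**2 ↦ 2·0·1·25 = 0
  3*Y**3 ↦ 3·1·1000·1 = 3000
  2*Y**2*Z ↦ 2·1·100·5 = 1000
  -2*Y*Z**2 ↦ -2·1·10·25 = -500
Sum: F(0, 10, 5) = (0) + (0) + (0) + (0) + (0) + (3000) + (1000) + (-500) = 3500.
Reducing mod 11: 3500 ≡ 2 (mod 11).
Since F(a, b, c) ≡ 2 ≠ 0 (mod 11), P does NOT lie on the curve.


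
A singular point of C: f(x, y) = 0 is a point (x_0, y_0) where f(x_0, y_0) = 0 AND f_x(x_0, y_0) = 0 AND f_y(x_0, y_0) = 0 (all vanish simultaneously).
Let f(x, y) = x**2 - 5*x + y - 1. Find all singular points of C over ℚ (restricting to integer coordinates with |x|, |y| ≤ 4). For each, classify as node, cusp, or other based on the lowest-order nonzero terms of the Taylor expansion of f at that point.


No singular points in the scanned grid; C is smooth there.

Compute partial derivatives:
  f_x = 2*x - 5.
  f_y = 1.
f_y = 1 is a nonzero constant, so f_y never vanishes: no point (x, y) can satisfy f = f_x = f_y = 0. In particular no (x, y) ∈ {−4, ..., 4}² is singular; the curve is smooth.


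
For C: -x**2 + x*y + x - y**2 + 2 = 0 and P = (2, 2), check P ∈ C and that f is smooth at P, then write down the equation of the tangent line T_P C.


Tangent line at P: -x - 2*y + 6 = 0.

Step 1: f(2, 2) = 0, so P lies on C.
Step 2: partial derivatives
  f_x(x, y) = -2*x + y + 1, f_y(x, y) = x - 2*y.
  f_x(P) = -1, f_y(P) = -2 (gradient nonzero, so P is smooth).
Step 3: tangent line at P: -1·(x − 2) + -2·(y − 2) = 0.
Expanding: -x - 2*y + 6 = 0.


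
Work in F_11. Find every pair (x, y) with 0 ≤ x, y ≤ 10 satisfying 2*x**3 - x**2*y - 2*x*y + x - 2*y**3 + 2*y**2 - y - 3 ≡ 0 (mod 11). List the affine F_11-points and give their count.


Affine F_11-points: {(1, 0), (1, 5), (1, 7), (2, 2), (3, 9), (6, 4), (7, 3), (9, 1), (9, 4), (9, 7), (10, 7), (10, 8)}; count = 12.

For each of the 121 pairs (x, y) ∈ F_11², evaluate f(x, y) mod 11. Record the zeros.
  x = 0: [0↦8, 1↦7, 2↦9, 3↦2, 4↦7, 5↦1, 6↦5, 7↦7, 8↦6, 9↦1, 10↦2]  zeros at y ∈ ∅
  x = 1: [0↦0, 1↦7, 2↦6, 3↦7, 4↦9, 5↦0, 6↦1, 7↦0, 8↦7, 9↦10, 10↦8]  zeros at y ∈ {0, 5, 7}
  x = 2: [0↦4, 1↦6, 2↦0, 3↦7, 4↦4, 5↦1, 6↦8, 7↦2, 8↦4, 9↦2, 10↦6]  zeros at y ∈ {2}
  x = 3: [0↦10, 1↦5, 2↦3, 3↦3, 4↦4, 5↦5, 6↦5, 7↦3, 8↦9, 9↦0, 10↦8]  zeros at y ∈ {9}
  x = 4: [0↦8, 1↦5, 2↦5, 3↦7, 4↦10, 5↦2, 6↦4, 7↦4, 8↦1, 9↦5, 10↦4]  zeros at y ∈ ∅
  x = 5: [0↦10, 1↦7, 2↦7, 3↦9, 4↦1, 5↦4, 6↦6, 7↦6, 8↦3, 9↦7, 10↦6]  zeros at y ∈ ∅
  x = 6: [0↦6, 1↦1, 2↦10, 3↦10, 4↦0, 5↦1, 6↦1, 7↦10, 8↦5, 9↦7, 10↦4]  zeros at y ∈ {4}
  x = 7: [0↦8, 1↦10, 2↦4, 3↦0, 4↦8, 5↦5, 6↦1, 7↦6, 8↦8, 9↦6, 10↦10]  zeros at y ∈ {3}
  x = 8: [0↦6, 1↦2, 2↦1, 3↦2, 4↦4, 5↦6, 6↦7, 7↦6, 8↦2, 9↦5, 10↦3]  zeros at y ∈ ∅
  x = 9: [0↦1, 1↦0, 2↦2, 3↦6, 4↦0, 5↦5, 6↦9, 7↦0, 8↦10, 9↦5, 10↦6]  zeros at y ∈ {1, 4, 7}
  x = 10: [0↦5, 1↦5, 2↦8, 3↦2, 4↦8, 5↦3, 6↦8, 7↦0, 8↦0, 9↦7, 10↦9]  zeros at y ∈ {7, 8}
Collecting zeros: affine points = {(1, 0), (1, 5), (1, 7), (2, 2), (3, 9), (6, 4), (7, 3), (9, 1), (9, 4), (9, 7), (10, 7), (10, 8)}.
Total count |C(F_11)_aff| = 12.


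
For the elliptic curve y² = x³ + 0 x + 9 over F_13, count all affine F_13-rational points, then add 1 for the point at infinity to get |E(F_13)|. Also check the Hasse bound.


Affine points = {(0, 3), (0, 10), (1, 6), (1, 7), (2, 2), (2, 11), (3, 6), (3, 7), (5, 2), (5, 11), (6, 2), (6, 11), (7, 1), (7, 12), (8, 1), (8, 12), (9, 6), (9, 7), (11, 1), (11, 12)}; affine count = 20; |E(F_13)| = 21.

Discriminant check: Δ ∝ 4a³ + 27b² = 4·0³ + 27·9² = 4·0 + 27·81 ≡ 3 (mod 13). Nonzero ⇒ E is nonsingular.
For each x ∈ F_13, compute rhs = x³ + 0·x + 9 mod 13, then count y ∈ F_13 with y² ≡ rhs.
  x = 0: rhs = 9, matching y values: 3, 10 (2 points).
  x = 1: rhs = 10, matching y values: 6, 7 (2 points).
  x = 2: rhs = 4, matching y values: 2, 11 (2 points).
  x = 3: rhs = 10, matching y values: 6, 7 (2 points).
  x = 4: rhs = 8, matching y values: none (0 points).
  x = 5: rhs = 4, matching y values: 2, 11 (2 points).
  x = 6: rhs = 4, matching y values: 2, 11 (2 points).
  x = 7: rhs = 1, matching y values: 1, 12 (2 points).
  x = 8: rhs = 1, matching y values: 1, 12 (2 points).
  x = 9: rhs = 10, matching y values: 6, 7 (2 points).
  x = 10: rhs = 8, matching y values: none (0 points).
  x = 11: rhs = 1, matching y values: 1, 12 (2 points).
  x = 12: rhs = 8, matching y values: none (0 points).
Total affine count: 20.
Full point count |E(F_13)| = 20 + 1 = 21.
Hasse bound: |21 − (13+1)| = |7| = 7 ≤ 2√13 ≈ 7.2111 ✓.


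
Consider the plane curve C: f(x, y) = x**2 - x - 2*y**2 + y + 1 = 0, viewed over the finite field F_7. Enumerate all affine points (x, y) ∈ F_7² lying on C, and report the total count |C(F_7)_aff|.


Affine F_7-points: {(0, 1), (0, 3), (1, 1), (1, 3), (2, 5), (2, 6), (3, 0), (3, 4), (4, 2), (5, 0), (5, 4), (6, 5), (6, 6)}; count = 13.

For each of the 49 pairs (x, y) ∈ F_7², evaluate f(x, y) mod 7. Record the zeros.
  x = 0: [0↦1, 1↦0, 2↦2, 3↦0, 4↦1, 5↦5, 6↦5]  zeros at y ∈ {1, 3}
  x = 1: [0↦1, 1↦0, 2↦2, 3↦0, 4↦1, 5↦5, 6↦5]  zeros at y ∈ {1, 3}
  x = 2: [0↦3, 1↦2, 2↦4, 3↦2, 4↦3, 5↦0, 6↦0]  zeros at y ∈ {5, 6}
  x = 3: [0↦0, 1↦6, 2↦1, 3↦6, 4↦0, 5↦4, 6↦4]  zeros at y ∈ {0, 4}
  x = 4: [0↦6, 1↦5, 2↦0, 3↦5, 4↦6, 5↦3, 6↦3]  zeros at y ∈ {2}
  x = 5: [0↦0, 1↦6, 2↦1, 3↦6, 4↦0, 5↦4, 6↦4]  zeros at y ∈ {0, 4}
  x = 6: [0↦3, 1↦2, 2↦4, 3↦2, 4↦3, 5↦0, 6↦0]  zeros at y ∈ {5, 6}
Collecting zeros: affine points = {(0, 1), (0, 3), (1, 1), (1, 3), (2, 5), (2, 6), (3, 0), (3, 4), (4, 2), (5, 0), (5, 4), (6, 5), (6, 6)}.
Total count |C(F_7)_aff| = 13.


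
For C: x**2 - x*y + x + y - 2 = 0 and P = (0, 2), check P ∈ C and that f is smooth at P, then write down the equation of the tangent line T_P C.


Tangent line at P: -x + y - 2 = 0.

Step 1: f(0, 2) = 0, so P lies on C.
Step 2: partial derivatives
  f_x(x, y) = 2*x - y + 1, f_y(x, y) = 1 - x.
  f_x(P) = -1, f_y(P) = 1 (gradient nonzero, so P is smooth).
Step 3: tangent line at P: -1·(x − 0) + 1·(y − 2) = 0.
Expanding: -x + y - 2 = 0.


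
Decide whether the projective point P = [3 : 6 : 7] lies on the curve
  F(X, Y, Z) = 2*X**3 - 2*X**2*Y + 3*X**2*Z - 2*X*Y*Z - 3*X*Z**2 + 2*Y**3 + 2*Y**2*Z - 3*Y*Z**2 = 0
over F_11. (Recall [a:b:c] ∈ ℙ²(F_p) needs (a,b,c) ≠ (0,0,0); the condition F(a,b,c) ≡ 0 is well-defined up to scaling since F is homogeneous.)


F(3,6,7) ≡ 2 (mod 11); P is NOT on the curve.

Evaluate F(3, 6, 7) term-by-term (mod 11).
  2*X**3 ↦ 2·27·1·1 = 54
  -2*X**2*Y ↦ -2·9·6·1 = -108
  3*X**2*Z ↦ 3·9·1·7 = 189
  -2*X*Y*Z ↦ -2·3·6·7 = -252
  -3*X*Z**2 ↦ -3·3·1·49 = -441
  2*Y**3 ↦ 2·1·216·1 = 432
  2*Y**2*Z ↦ 2·1·36·7 = 504
  -3*Y*Z**2 ↦ -3·1·6·49 = -882
Sum: F(3, 6, 7) = (54) + (-108) + (189) + (-252) + (-441) + (432) + (504) + (-882) = -504.
Reducing mod 11: -504 ≡ 2 (mod 11).
Since F(a, b, c) ≡ 2 ≠ 0 (mod 11), P does NOT lie on the curve.


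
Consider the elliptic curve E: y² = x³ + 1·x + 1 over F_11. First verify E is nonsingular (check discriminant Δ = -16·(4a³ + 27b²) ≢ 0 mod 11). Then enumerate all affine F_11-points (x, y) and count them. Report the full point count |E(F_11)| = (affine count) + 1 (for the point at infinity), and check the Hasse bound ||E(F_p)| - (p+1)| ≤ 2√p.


Affine points = {(0, 1), (0, 10), (1, 5), (1, 6), (2, 0), (3, 3), (3, 8), (4, 5), (4, 6), (6, 5), (6, 6), (8, 2), (8, 9)}; affine count = 13; |E(F_11)| = 14.

Discriminant check: Δ ∝ 4a³ + 27b² = 4·1³ + 27·1² = 4·1 + 27·1 ≡ 9 (mod 11). Nonzero ⇒ E is nonsingular.
For each x ∈ F_11, compute rhs = x³ + 1·x + 1 mod 11, then count y ∈ F_11 with y² ≡ rhs.
  x = 0: rhs = 1, matching y values: 1, 10 (2 points).
  x = 1: rhs = 3, matching y values: 5, 6 (2 points).
  x = 2: rhs = 0, matching y values: 0 (1 points).
  x = 3: rhs = 9, matching y values: 3, 8 (2 points).
  x = 4: rhs = 3, matching y values: 5, 6 (2 points).
  x = 5: rhs = 10, matching y values: none (0 points).
  x = 6: rhs = 3, matching y values: 5, 6 (2 points).
  x = 7: rhs = 10, matching y values: none (0 points).
  x = 8: rhs = 4, matching y values: 2, 9 (2 points).
  x = 9: rhs = 2, matching y values: none (0 points).
  x = 10: rhs = 10, matching y values: none (0 points).
Total affine count: 13.
Full point count |E(F_11)| = 13 + 1 = 14.
Hasse bound: |14 − (11+1)| = |2| = 2 ≤ 2√11 ≈ 6.6332 ✓.


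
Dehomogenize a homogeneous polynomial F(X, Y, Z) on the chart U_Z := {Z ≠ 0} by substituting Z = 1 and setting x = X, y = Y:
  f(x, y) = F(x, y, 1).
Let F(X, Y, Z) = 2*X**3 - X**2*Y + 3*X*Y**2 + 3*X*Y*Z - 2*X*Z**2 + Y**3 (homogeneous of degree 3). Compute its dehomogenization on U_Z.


f(x, y) = 2*x**3 - x**2*y + 3*x*y**2 + 3*x*y - 2*x + y**3

On U_Z we set Z = 1. Each monomial c·X^i·Y^j·Z^k in F becomes c·x^i·y^j·1^k = c·x^i·y^j.
Substituting Z = 1: F(X, Y, 1) = 2*x**3 - x**2*y + 3*x*y**2 + 3*x*y - 2*x + y**3.
Note: deg(f) ≤ deg(F) = 3; strict inequality happens when F is divisible by Z (lost terms).


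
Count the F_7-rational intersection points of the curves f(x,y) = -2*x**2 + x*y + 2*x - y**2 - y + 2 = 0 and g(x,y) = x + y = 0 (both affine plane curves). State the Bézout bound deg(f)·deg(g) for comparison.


Common zeros: ∅; count = 0; Bézout bound = 2.

deg(f) = 2, deg(g) = 1, so Bézout bound = 2.
Scan x ∈ F_7. For each x, list the y ∈ F_7 with f(x, y) ≡ 0 and those with g(x, y) ≡ 0 (mod 7); the common zeros in that column are the intersection.
  x = 0: f ≡ 0 at y ∈ {1, 5}; g ≡ 0 at y ∈ {0}; common: ∅.
  x = 1: f ≡ 0 at y ∈ {3, 4}; g ≡ 0 at y ∈ {6}; common: ∅.
  x = 2: f ≡ 0 at y ∈ {4}; g ≡ 0 at y ∈ {5}; common: ∅.
  x = 3: f ≡ 0 at y ∈ ∅; g ≡ 0 at y ∈ {4}; common: ∅.
  x = 4: f ≡ 0 at y ∈ ∅; g ≡ 0 at y ∈ {3}; common: ∅.
  x = 5: f ≡ 0 at y ∈ {1, 3}; g ≡ 0 at y ∈ {2}; common: ∅.
  x = 6: f ≡ 0 at y ∈ ∅; g ≡ 0 at y ∈ {1}; common: ∅.
Collecting: common zeros = ∅, so the count is 0.
Comparison with the Bézout bound: 0 ≤ 2 = deg(f)·deg(g), as expected for curves with no common component (the affine F_7-count falls short of the bound because intersections may lie at infinity, over extension fields, or carry multiplicity).


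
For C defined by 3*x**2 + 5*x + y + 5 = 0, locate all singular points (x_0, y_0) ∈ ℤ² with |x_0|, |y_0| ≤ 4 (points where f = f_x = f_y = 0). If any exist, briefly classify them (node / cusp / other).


No singular points in the scanned grid; C is smooth there.

Compute partial derivatives:
  f_x = 6*x + 5.
  f_y = 1.
f_y = 1 is a nonzero constant, so f_y never vanishes: no point (x, y) can satisfy f = f_x = f_y = 0. In particular no (x, y) ∈ {−4, ..., 4}² is singular; the curve is smooth.


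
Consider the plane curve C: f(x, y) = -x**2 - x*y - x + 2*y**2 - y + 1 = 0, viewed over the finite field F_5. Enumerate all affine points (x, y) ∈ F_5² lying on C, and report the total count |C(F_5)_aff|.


Affine F_5-points: {(2, 0), (2, 4), (3, 3), (3, 4)}; count = 4.

For each of the 25 pairs (x, y) ∈ F_5², evaluate f(x, y) mod 5. Record the zeros.
  x = 0: [0↦1, 1↦2, 2↦2, 3↦1, 4↦4]  zeros at y ∈ ∅
  x = 1: [0↦4, 1↦4, 2↦3, 3↦1, 4↦3]  zeros at y ∈ ∅
  x = 2: [0↦0, 1↦4, 2↦2, 3↦4, 4↦0]  zeros at y ∈ {0, 4}
  x = 3: [0↦4, 1↦2, 2↦4, 3↦0, 4↦0]  zeros at y ∈ {3, 4}
  x = 4: [0↦1, 1↦3, 2↦4, 3↦4, 4↦3]  zeros at y ∈ ∅
Collecting zeros: affine points = {(2, 0), (2, 4), (3, 3), (3, 4)}.
Total count |C(F_5)_aff| = 4.


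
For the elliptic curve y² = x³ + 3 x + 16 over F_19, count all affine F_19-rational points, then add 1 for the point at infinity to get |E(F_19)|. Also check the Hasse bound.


Affine points = {(0, 4), (0, 15), (1, 1), (1, 18), (2, 7), (2, 12), (4, 4), (4, 15), (5, 2), (5, 17), (7, 0), (8, 1), (8, 18), (10, 1), (10, 18), (14, 3), (14, 16), (15, 4), (15, 15)}; affine count = 19; |E(F_19)| = 20.

Discriminant check: Δ ∝ 4a³ + 27b² = 4·3³ + 27·16² = 4·27 + 27·256 ≡ 9 (mod 19). Nonzero ⇒ E is nonsingular.
For each x ∈ F_19, compute rhs = x³ + 3·x + 16 mod 19, then count y ∈ F_19 with y² ≡ rhs.
  x = 0: rhs = 16, matching y values: 4, 15 (2 points).
  x = 1: rhs = 1, matching y values: 1, 18 (2 points).
  x = 2: rhs = 11, matching y values: 7, 12 (2 points).
  x = 3: rhs = 14, matching y values: none (0 points).
  x = 4: rhs = 16, matching y values: 4, 15 (2 points).
  x = 5: rhs = 4, matching y values: 2, 17 (2 points).
  x = 6: rhs = 3, matching y values: none (0 points).
  x = 7: rhs = 0, matching y values: 0 (1 points).
  x = 8: rhs = 1, matching y values: 1, 18 (2 points).
  x = 9: rhs = 12, matching y values: none (0 points).
  x = 10: rhs = 1, matching y values: 1, 18 (2 points).
  x = 11: rhs = 12, matching y values: none (0 points).
  x = 12: rhs = 13, matching y values: none (0 points).
  x = 13: rhs = 10, matching y values: none (0 points).
  x = 14: rhs = 9, matching y values: 3, 16 (2 points).
  x = 15: rhs = 16, matching y values: 4, 15 (2 points).
  x = 16: rhs = 18, matching y values: none (0 points).
  x = 17: rhs = 2, matching y values: none (0 points).
  x = 18: rhs = 12, matching y values: none (0 points).
Total affine count: 19.
Full point count |E(F_19)| = 19 + 1 = 20.
Hasse bound: |20 − (19+1)| = |0| = 0 ≤ 2√19 ≈ 8.7178 ✓.


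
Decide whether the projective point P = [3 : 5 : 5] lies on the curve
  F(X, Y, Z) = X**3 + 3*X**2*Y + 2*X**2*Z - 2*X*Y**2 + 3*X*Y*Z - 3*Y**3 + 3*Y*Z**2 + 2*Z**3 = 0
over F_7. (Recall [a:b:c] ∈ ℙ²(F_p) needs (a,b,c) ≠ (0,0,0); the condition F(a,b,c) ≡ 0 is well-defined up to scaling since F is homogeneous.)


F(3,5,5) ≡ 3 (mod 7); P is NOT on the curve.

Evaluate F(3, 5, 5) term-by-term (mod 7).
  X**3 ↦ 1·27·1·1 = 27
  3*X**2*Y ↦ 3·9·5·1 = 135
  2*X**2*Z ↦ 2·9·1·5 = 90
  -2*X*Y**2 ↦ -2·3·25·1 = -150
  3*X*Y*Z ↦ 3·3·5·5 = 225
  -3*Y**3 ↦ -3·1·125·1 = -375
  3*Y*Z**2 ↦ 3·1·5·25 = 375
  2*Z**3 ↦ 2·1·1·125 = 250
Sum: F(3, 5, 5) = (27) + (135) + (90) + (-150) + (225) + (-375) + (375) + (250) = 577.
Reducing mod 7: 577 ≡ 3 (mod 7).
Since F(a, b, c) ≡ 3 ≠ 0 (mod 7), P does NOT lie on the curve.


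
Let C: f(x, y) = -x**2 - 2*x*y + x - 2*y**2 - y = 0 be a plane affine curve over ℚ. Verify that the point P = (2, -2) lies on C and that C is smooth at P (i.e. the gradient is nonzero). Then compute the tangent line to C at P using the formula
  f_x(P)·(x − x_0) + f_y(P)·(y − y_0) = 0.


Tangent line at P: x + 3*y + 4 = 0.

Step 1: f(2, -2) = 0, so P lies on C.
Step 2: partial derivatives
  f_x(x, y) = -2*x - 2*y + 1, f_y(x, y) = -2*x - 4*y - 1.
  f_x(P) = 1, f_y(P) = 3 (gradient nonzero, so P is smooth).
Step 3: tangent line at P: 1·(x − 2) + 3·(y − -2) = 0.
Expanding: x + 3*y + 4 = 0.


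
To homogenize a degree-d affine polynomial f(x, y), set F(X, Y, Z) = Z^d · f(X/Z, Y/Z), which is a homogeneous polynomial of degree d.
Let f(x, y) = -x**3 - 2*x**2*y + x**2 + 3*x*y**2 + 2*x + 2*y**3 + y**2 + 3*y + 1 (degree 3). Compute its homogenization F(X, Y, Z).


F(X, Y, Z) = -X**3 - 2*X**2*Y + X**2*Z + 3*X*Y**2 + 2*X*Z**2 + 2*Y**3 + Y**2*Z + 3*Y*Z**2 + Z**3

deg(f) = 3.
Substitute x = X/Z, y = Y/Z into f, then multiply by Z^3.
  monomial -1·x^3·y^0 ↦ -1·X^3·Y^0·Z^0.
  monomial -2·x^2·y^1 ↦ -2·X^2·Y^1·Z^0.
  monomial 1·x^2·y^0 ↦ 1·X^2·Y^0·Z^1.
  monomial 3·x^1·y^2 ↦ 3·X^1·Y^2·Z^0.
  monomial 2·x^1·y^0 ↦ 2·X^1·Y^0·Z^2.
  monomial 2·x^0·y^3 ↦ 2·X^0·Y^3·Z^0.
  monomial 1·x^0·y^2 ↦ 1·X^0·Y^2·Z^1.
  monomial 3·x^0·y^1 ↦ 3·X^0·Y^1·Z^2.
  monomial 1·x^0·y^0 ↦ 1·X^0·Y^0·Z^3.
Collecting: F(X, Y, Z) = -X**3 - 2*X**2*Y + X**2*Z + 3*X*Y**2 + 2*X*Z**2 + 2*Y**3 + Y**2*Z + 3*Y*Z**2 + Z**3.


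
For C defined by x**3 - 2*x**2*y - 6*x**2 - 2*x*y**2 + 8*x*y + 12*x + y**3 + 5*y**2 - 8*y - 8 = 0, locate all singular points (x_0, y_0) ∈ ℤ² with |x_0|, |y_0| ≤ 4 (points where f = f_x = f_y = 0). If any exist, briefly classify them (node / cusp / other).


Singular points: {(2, 0)}; classification: cusp.

Compute partial derivatives:
  f_x = 3*x**2 - 4*x*y - 12*x - 2*y**2 + 8*y + 12.
  f_y = -2*x**2 - 4*x*y + 8*x + 3*y**2 + 10*y - 8.
Scan x_0 ∈ {−4, ..., 4}. For each x_0, f_y(x_0, y) is a polynomial in y; find its integer roots y ∈ {−4, ..., 4}, then test f_x and f at those candidates.
  x = -4: f_y(-4, y) = 3*y**2 + 26*y - 72; no integer root y with |y| ≤ 4.
  x = -3: f_y(-3, y) = 3*y**2 + 22*y - 50; no integer root y with |y| ≤ 4.
  x = -2: f_y(-2, y) = 3*y**2 + 18*y - 32; no integer root y with |y| ≤ 4.
  x = -1: f_y(-1, y) = 3*y**2 + 14*y - 18; no integer root y with |y| ≤ 4.
  x = 0: f_y(0, y) = 3*y**2 + 10*y - 8; vanishes at y ∈ {-4}. (0, -4): f_x = -52 ≠ 0.
  x = 1: f_y(1, y) = 3*y**2 + 6*y - 2; no integer root y with |y| ≤ 4.
  x = 2: f_y(2, y) = 3*y**2 + 2*y; vanishes at y ∈ {0}. (2, 0): f_x = 0, f = 0 — SINGULAR.
  x = 3: f_y(3, y) = 3*y**2 - 2*y - 2; no integer root y with |y| ≤ 4.
  x = 4: f_y(4, y) = 3*y**2 - 6*y - 8; no integer root y with |y| ≤ 4.
Only singular point on the grid: (2, 0).
Classify: substitute x = 2 + u, y = 0 + v and expand: f = u**3 - 2*u**2*v - 2*u*v**2 + v**3 + v**2.
No constant or linear terms (consistent with a singular point). Quadratic part: v**2. Cubic part: u**3 - 2*u**2*v - 2*u*v**2 + v**3.
The quadratic part v**2 is a perfect square, so there is a single (double) tangent line v = 0, i.e. y = 0. Restricting the cubic part to that line (v = 0) leaves u**3 ≠ 0, so f is not divisible by v and the branch is v² ≈ -u**3 to lowest order — this is a cusp.
Classification: cusp.


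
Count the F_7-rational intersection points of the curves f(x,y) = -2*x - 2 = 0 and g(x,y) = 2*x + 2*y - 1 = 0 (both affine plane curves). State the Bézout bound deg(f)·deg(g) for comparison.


Common zeros: {(6, 5)}; count = 1; Bézout bound = 1.

deg(f) = 1, deg(g) = 1, so Bézout bound = 1.
Scan x ∈ F_7. For each x, list the y ∈ F_7 with f(x, y) ≡ 0 and those with g(x, y) ≡ 0 (mod 7); the common zeros in that column are the intersection.
  x = 0: f ≡ 0 at y ∈ ∅; g ≡ 0 at y ∈ {4}; common: ∅.
  x = 1: f ≡ 0 at y ∈ ∅; g ≡ 0 at y ∈ {3}; common: ∅.
  x = 2: f ≡ 0 at y ∈ ∅; g ≡ 0 at y ∈ {2}; common: ∅.
  x = 3: f ≡ 0 at y ∈ ∅; g ≡ 0 at y ∈ {1}; common: ∅.
  x = 4: f ≡ 0 at y ∈ ∅; g ≡ 0 at y ∈ {0}; common: ∅.
  x = 5: f ≡ 0 at y ∈ ∅; g ≡ 0 at y ∈ {6}; common: ∅.
  x = 6: f ≡ 0 at y ∈ {0, 1, 2, 3, 4, 5, 6}; g ≡ 0 at y ∈ {5}; common: {5}.
Collecting: common zeros = {(6, 5)}, so the count is 1.
Comparison with the Bézout bound: 1 ≤ 1 = deg(f)·deg(g), as expected for curves with no common component (the bound is attained).


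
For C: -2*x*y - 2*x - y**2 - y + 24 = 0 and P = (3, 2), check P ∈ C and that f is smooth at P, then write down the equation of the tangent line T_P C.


Tangent line at P: -6*x - 11*y + 40 = 0.

Step 1: f(3, 2) = 0, so P lies on C.
Step 2: partial derivatives
  f_x(x, y) = -2*y - 2, f_y(x, y) = -2*x - 2*y - 1.
  f_x(P) = -6, f_y(P) = -11 (gradient nonzero, so P is smooth).
Step 3: tangent line at P: -6·(x − 3) + -11·(y − 2) = 0.
Expanding: -6*x - 11*y + 40 = 0.


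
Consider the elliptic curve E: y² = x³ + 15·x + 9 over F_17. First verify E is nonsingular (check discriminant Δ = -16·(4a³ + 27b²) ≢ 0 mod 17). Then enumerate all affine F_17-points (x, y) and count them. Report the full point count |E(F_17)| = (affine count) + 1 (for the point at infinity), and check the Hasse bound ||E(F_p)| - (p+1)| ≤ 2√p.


Affine points = {(0, 3), (0, 14), (1, 5), (1, 12), (2, 8), (2, 9), (3, 8), (3, 9), (6, 3), (6, 14), (7, 7), (7, 10), (11, 3), (11, 14), (12, 8), (12, 9), (13, 2), (13, 15)}; affine count = 18; |E(F_17)| = 19.

Discriminant check: Δ ∝ 4a³ + 27b² = 4·15³ + 27·9² = 4·3375 + 27·81 ≡ 13 (mod 17). Nonzero ⇒ E is nonsingular.
For each x ∈ F_17, compute rhs = x³ + 15·x + 9 mod 17, then count y ∈ F_17 with y² ≡ rhs.
  x = 0: rhs = 9, matching y values: 3, 14 (2 points).
  x = 1: rhs = 8, matching y values: 5, 12 (2 points).
  x = 2: rhs = 13, matching y values: 8, 9 (2 points).
  x = 3: rhs = 13, matching y values: 8, 9 (2 points).
  x = 4: rhs = 14, matching y values: none (0 points).
  x = 5: rhs = 5, matching y values: none (0 points).
  x = 6: rhs = 9, matching y values: 3, 14 (2 points).
  x = 7: rhs = 15, matching y values: 7, 10 (2 points).
  x = 8: rhs = 12, matching y values: none (0 points).
  x = 9: rhs = 6, matching y values: none (0 points).
  x = 10: rhs = 3, matching y values: none (0 points).
  x = 11: rhs = 9, matching y values: 3, 14 (2 points).
  x = 12: rhs = 13, matching y values: 8, 9 (2 points).
  x = 13: rhs = 4, matching y values: 2, 15 (2 points).
  x = 14: rhs = 5, matching y values: none (0 points).
  x = 15: rhs = 5, matching y values: none (0 points).
  x = 16: rhs = 10, matching y values: none (0 points).
Total affine count: 18.
Full point count |E(F_17)| = 18 + 1 = 19.
Hasse bound: |19 − (17+1)| = |1| = 1 ≤ 2√17 ≈ 8.2462 ✓.


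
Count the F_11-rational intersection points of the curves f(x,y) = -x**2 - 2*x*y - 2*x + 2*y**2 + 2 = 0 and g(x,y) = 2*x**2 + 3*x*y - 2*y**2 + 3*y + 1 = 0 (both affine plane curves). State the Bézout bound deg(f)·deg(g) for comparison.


Common zeros: {(4, 0)}; count = 1; Bézout bound = 4.

deg(f) = 2, deg(g) = 2, so Bézout bound = 4.
Scan x ∈ F_11. For each x, list the y ∈ F_11 with f(x, y) ≡ 0 and those with g(x, y) ≡ 0 (mod 11); the common zeros in that column are the intersection.
  x = 0: f ≡ 0 at y ∈ ∅; g ≡ 0 at y ∈ ∅; common: ∅.
  x = 1: f ≡ 0 at y ∈ {3, 9}; g ≡ 0 at y ∈ {6, 8}; common: ∅.
  x = 2: f ≡ 0 at y ∈ {3, 10}; g ≡ 0 at y ∈ ∅; common: ∅.
  x = 3: f ≡ 0 at y ∈ ∅; g ≡ 0 at y ∈ ∅; common: ∅.
  x = 4: f ≡ 0 at y ∈ {0, 4}; g ≡ 0 at y ∈ {0, 2}; common: {0}.
  x = 5: f ≡ 0 at y ∈ {0, 5}; g ≡ 0 at y ∈ ∅; common: ∅.
  x = 6: f ≡ 0 at y ∈ ∅; g ≡ 0 at y ∈ ∅; common: ∅.
  x = 7: f ≡ 0 at y ∈ ∅; g ≡ 0 at y ∈ {0, 1}; common: ∅.
  x = 8: f ≡ 0 at y ∈ {4}; g ≡ 0 at y ∈ {1, 7}; common: ∅.
  x = 9: f ≡ 0 at y ∈ {10}; g ≡ 0 at y ∈ {7, 8}; common: ∅.
  x = 10: f ≡ 0 at y ∈ ∅; g ≡ 0 at y ∈ ∅; common: ∅.
Collecting: common zeros = {(4, 0)}, so the count is 1.
Comparison with the Bézout bound: 1 ≤ 4 = deg(f)·deg(g), as expected for curves with no common component (the affine F_11-count falls short of the bound because intersections may lie at infinity, over extension fields, or carry multiplicity).


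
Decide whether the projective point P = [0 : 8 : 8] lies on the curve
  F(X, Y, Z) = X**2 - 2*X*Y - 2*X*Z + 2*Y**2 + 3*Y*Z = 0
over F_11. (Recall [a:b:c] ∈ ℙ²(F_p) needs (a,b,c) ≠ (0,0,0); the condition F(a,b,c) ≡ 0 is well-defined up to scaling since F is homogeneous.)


F(0,8,8) ≡ 1 (mod 11); P is NOT on the curve.

Evaluate F(0, 8, 8) term-by-term (mod 11).
  X**2 ↦ 1·0·1·1 = 0
  -2*X*Y ↦ -2·0·8·1 = 0
  -2*X*Z ↦ -2·0·1·8 = 0
  2*Y**2 ↦ 2·1·64·1 = 128
  3*Y*Z ↦ 3·1·8·8 = 192
Sum: F(0, 8, 8) = (0) + (0) + (0) + (128) + (192) = 320.
Reducing mod 11: 320 ≡ 1 (mod 11).
Since F(a, b, c) ≡ 1 ≠ 0 (mod 11), P does NOT lie on the curve.


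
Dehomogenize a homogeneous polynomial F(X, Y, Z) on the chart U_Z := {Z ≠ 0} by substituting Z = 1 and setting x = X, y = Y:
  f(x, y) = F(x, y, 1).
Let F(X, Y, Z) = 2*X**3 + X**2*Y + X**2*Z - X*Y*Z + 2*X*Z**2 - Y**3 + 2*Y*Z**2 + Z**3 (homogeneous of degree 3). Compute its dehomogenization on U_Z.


f(x, y) = 2*x**3 + x**2*y + x**2 - x*y + 2*x - y**3 + 2*y + 1

On U_Z we set Z = 1. Each monomial c·X^i·Y^j·Z^k in F becomes c·x^i·y^j·1^k = c·x^i·y^j.
Substituting Z = 1: F(X, Y, 1) = 2*x**3 + x**2*y + x**2 - x*y + 2*x - y**3 + 2*y + 1.
Note: deg(f) ≤ deg(F) = 3; strict inequality happens when F is divisible by Z (lost terms).


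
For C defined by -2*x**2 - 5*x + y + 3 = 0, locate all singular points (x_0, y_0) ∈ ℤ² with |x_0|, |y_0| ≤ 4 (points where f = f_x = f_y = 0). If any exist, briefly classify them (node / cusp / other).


No singular points in the scanned grid; C is smooth there.

Compute partial derivatives:
  f_x = -4*x - 5.
  f_y = 1.
f_y = 1 is a nonzero constant, so f_y never vanishes: no point (x, y) can satisfy f = f_x = f_y = 0. In particular no (x, y) ∈ {−4, ..., 4}² is singular; the curve is smooth.


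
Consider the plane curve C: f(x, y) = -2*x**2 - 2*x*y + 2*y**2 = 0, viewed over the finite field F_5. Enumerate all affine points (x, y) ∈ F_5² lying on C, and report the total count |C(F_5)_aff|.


Affine F_5-points: {(0, 0), (1, 3), (2, 1), (3, 4), (4, 2)}; count = 5.

For each of the 25 pairs (x, y) ∈ F_5², evaluate f(x, y) mod 5. Record the zeros.
  x = 0: [0↦0, 1↦2, 2↦3, 3↦3, 4↦2]  zeros at y ∈ {0}
  x = 1: [0↦3, 1↦3, 2↦2, 3↦0, 4↦2]  zeros at y ∈ {3}
  x = 2: [0↦2, 1↦0, 2↦2, 3↦3, 4↦3]  zeros at y ∈ {1}
  x = 3: [0↦2, 1↦3, 2↦3, 3↦2, 4↦0]  zeros at y ∈ {4}
  x = 4: [0↦3, 1↦2, 2↦0, 3↦2, 4↦3]  zeros at y ∈ {2}
Collecting zeros: affine points = {(0, 0), (1, 3), (2, 1), (3, 4), (4, 2)}.
Total count |C(F_5)_aff| = 5.


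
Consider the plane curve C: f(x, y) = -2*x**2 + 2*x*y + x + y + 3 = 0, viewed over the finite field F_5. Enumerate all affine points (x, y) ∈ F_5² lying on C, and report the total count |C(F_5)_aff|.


Affine F_5-points: {(0, 2), (1, 1), (3, 1), (4, 0)}; count = 4.

For each of the 25 pairs (x, y) ∈ F_5², evaluate f(x, y) mod 5. Record the zeros.
  x = 0: [0↦3, 1↦4, 2↦0, 3↦1, 4↦2]  zeros at y ∈ {2}
  x = 1: [0↦2, 1↦0, 2↦3, 3↦1, 4↦4]  zeros at y ∈ {1}
  x = 2: [0↦2, 1↦2, 2↦2, 3↦2, 4↦2]  zeros at y ∈ ∅
  x = 3: [0↦3, 1↦0, 2↦2, 3↦4, 4↦1]  zeros at y ∈ {1}
  x = 4: [0↦0, 1↦4, 2↦3, 3↦2, 4↦1]  zeros at y ∈ {0}
Collecting zeros: affine points = {(0, 2), (1, 1), (3, 1), (4, 0)}.
Total count |C(F_5)_aff| = 4.


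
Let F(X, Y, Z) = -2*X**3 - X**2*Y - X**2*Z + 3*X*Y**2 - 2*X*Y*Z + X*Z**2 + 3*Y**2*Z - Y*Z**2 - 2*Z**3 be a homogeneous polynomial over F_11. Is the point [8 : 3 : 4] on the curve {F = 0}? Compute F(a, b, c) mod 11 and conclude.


F(8,3,4) ≡ 9 (mod 11); P is NOT on the curve.

Evaluate F(8, 3, 4) term-by-term (mod 11).
  -2*X**3 ↦ -2·512·1·1 = -1024
  -X**2*Y ↦ -1·64·3·1 = -192
  -X**2*Z ↦ -1·64·1·4 = -256
  3*X*Y**2 ↦ 3·8·9·1 = 216
  -2*X*Y*Z ↦ -2·8·3·4 = -192
  X*Z**2 ↦ 1·8·1·16 = 128
  3*Y**2*Z ↦ 3·1·9·4 = 108
  -Y*Z**2 ↦ -1·1·3·16 = -48
  -2*Z**3 ↦ -2·1·1·64 = -128
Sum: F(8, 3, 4) = (-1024) + (-192) + (-256) + (216) + (-192) + (128) + (108) + (-48) + (-128) = -1388.
Reducing mod 11: -1388 ≡ 9 (mod 11).
Since F(a, b, c) ≡ 9 ≠ 0 (mod 11), P does NOT lie on the curve.


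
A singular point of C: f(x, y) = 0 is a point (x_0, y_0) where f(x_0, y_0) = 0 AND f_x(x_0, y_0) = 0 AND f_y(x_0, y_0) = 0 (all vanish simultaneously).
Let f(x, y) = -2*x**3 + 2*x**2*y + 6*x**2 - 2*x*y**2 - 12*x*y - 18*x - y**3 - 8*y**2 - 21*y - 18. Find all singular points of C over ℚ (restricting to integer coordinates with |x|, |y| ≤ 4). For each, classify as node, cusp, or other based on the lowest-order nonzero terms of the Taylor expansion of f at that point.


Singular points: {(0, -3)}; classification: cusp.

Compute partial derivatives:
  f_x = -6*x**2 + 4*x*y + 12*x - 2*y**2 - 12*y - 18.
  f_y = 2*x**2 - 4*x*y - 12*x - 3*y**2 - 16*y - 21.
Scan x_0 ∈ {−4, ..., 4}. For each x_0, f_y(x_0, y) is a polynomial in y; find its integer roots y ∈ {−4, ..., 4}, then test f_x and f at those candidates.
  x = -4: f_y(-4, y) = 59 - 3*y**2; no integer root y with |y| ≤ 4.
  x = -3: f_y(-3, y) = -3*y**2 - 4*y + 33; no integer root y with |y| ≤ 4.
  x = -2: f_y(-2, y) = -3*y**2 - 8*y + 11; vanishes at y ∈ {1}. (-2, 1): f_x = -88 ≠ 0.
  x = -1: f_y(-1, y) = -3*y**2 - 12*y - 7; no integer root y with |y| ≤ 4.
  x = 0: f_y(0, y) = -3*y**2 - 16*y - 21; vanishes at y ∈ {-3}. (0, -3): f_x = 0, f = 0 — SINGULAR.
  x = 1: f_y(1, y) = -3*y**2 - 20*y - 31; no integer root y with |y| ≤ 4.
  x = 2: f_y(2, y) = -3*y**2 - 24*y - 37; no integer root y with |y| ≤ 4.
  x = 3: f_y(3, y) = -3*y**2 - 28*y - 39; no integer root y with |y| ≤ 4.
  x = 4: f_y(4, y) = -3*y**2 - 32*y - 37; no integer root y with |y| ≤ 4.
Only singular point on the grid: (0, -3).
Classify: substitute x = 0 + u, y = -3 + v and expand: f = -2*u**3 + 2*u**2*v - 2*u*v**2 - v**3 + v**2.
No constant or linear terms (consistent with a singular point). Quadratic part: v**2. Cubic part: -2*u**3 + 2*u**2*v - 2*u*v**2 - v**3.
The quadratic part v**2 is a perfect square, so there is a single (double) tangent line v = 0, i.e. y = -3. Restricting the cubic part to that line (v = 0) leaves -2*u**3 ≠ 0, so f is not divisible by v and the branch is v² ≈ 2*u**3 to lowest order — this is a cusp.
Classification: cusp.


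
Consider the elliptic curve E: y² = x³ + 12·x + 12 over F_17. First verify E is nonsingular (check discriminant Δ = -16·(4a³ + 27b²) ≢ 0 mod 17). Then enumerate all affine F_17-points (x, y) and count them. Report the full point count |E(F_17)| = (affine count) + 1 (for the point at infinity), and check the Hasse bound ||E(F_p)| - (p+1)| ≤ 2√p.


Affine points = {(1, 5), (1, 12), (8, 5), (8, 12), (9, 4), (9, 13), (11, 8), (11, 9), (13, 6), (13, 11), (14, 0), (16, 4), (16, 13)}; affine count = 13; |E(F_17)| = 14.

Discriminant check: Δ ∝ 4a³ + 27b² = 4·12³ + 27·12² = 4·1728 + 27·144 ≡ 5 (mod 17). Nonzero ⇒ E is nonsingular.
For each x ∈ F_17, compute rhs = x³ + 12·x + 12 mod 17, then count y ∈ F_17 with y² ≡ rhs.
  x = 0: rhs = 12, matching y values: none (0 points).
  x = 1: rhs = 8, matching y values: 5, 12 (2 points).
  x = 2: rhs = 10, matching y values: none (0 points).
  x = 3: rhs = 7, matching y values: none (0 points).
  x = 4: rhs = 5, matching y values: none (0 points).
  x = 5: rhs = 10, matching y values: none (0 points).
  x = 6: rhs = 11, matching y values: none (0 points).
  x = 7: rhs = 14, matching y values: none (0 points).
  x = 8: rhs = 8, matching y values: 5, 12 (2 points).
  x = 9: rhs = 16, matching y values: 4, 13 (2 points).
  x = 10: rhs = 10, matching y values: none (0 points).
  x = 11: rhs = 13, matching y values: 8, 9 (2 points).
  x = 12: rhs = 14, matching y values: none (0 points).
  x = 13: rhs = 2, matching y values: 6, 11 (2 points).
  x = 14: rhs = 0, matching y values: 0 (1 points).
  x = 15: rhs = 14, matching y values: none (0 points).
  x = 16: rhs = 16, matching y values: 4, 13 (2 points).
Total affine count: 13.
Full point count |E(F_17)| = 13 + 1 = 14.
Hasse bound: |14 − (17+1)| = |-4| = 4 ≤ 2√17 ≈ 8.2462 ✓.


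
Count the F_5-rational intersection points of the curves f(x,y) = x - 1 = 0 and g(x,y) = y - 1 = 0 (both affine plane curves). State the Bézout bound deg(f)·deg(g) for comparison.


Common zeros: {(1, 1)}; count = 1; Bézout bound = 1.

deg(f) = 1, deg(g) = 1, so Bézout bound = 1.
Scan x ∈ F_5. For each x, list the y ∈ F_5 with f(x, y) ≡ 0 and those with g(x, y) ≡ 0 (mod 5); the common zeros in that column are the intersection.
  x = 0: f ≡ 0 at y ∈ ∅; g ≡ 0 at y ∈ {1}; common: ∅.
  x = 1: f ≡ 0 at y ∈ {0, 1, 2, 3, 4}; g ≡ 0 at y ∈ {1}; common: {1}.
  x = 2: f ≡ 0 at y ∈ ∅; g ≡ 0 at y ∈ {1}; common: ∅.
  x = 3: f ≡ 0 at y ∈ ∅; g ≡ 0 at y ∈ {1}; common: ∅.
  x = 4: f ≡ 0 at y ∈ ∅; g ≡ 0 at y ∈ {1}; common: ∅.
Collecting: common zeros = {(1, 1)}, so the count is 1.
Comparison with the Bézout bound: 1 ≤ 1 = deg(f)·deg(g), as expected for curves with no common component (the bound is attained).


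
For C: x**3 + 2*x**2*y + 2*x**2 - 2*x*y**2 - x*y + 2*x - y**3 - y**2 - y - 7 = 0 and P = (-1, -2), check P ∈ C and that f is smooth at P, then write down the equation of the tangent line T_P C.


Tangent line at P: 3*x - 14*y - 25 = 0.

Step 1: f(-1, -2) = 0, so P lies on C.
Step 2: partial derivatives
  f_x(x, y) = 3*x**2 + 4*x*y + 4*x - 2*y**2 - y + 2, f_y(x, y) = 2*x**2 - 4*x*y - x - 3*y**2 - 2*y - 1.
  f_x(P) = 3, f_y(P) = -14 (gradient nonzero, so P is smooth).
Step 3: tangent line at P: 3·(x − -1) + -14·(y − -2) = 0.
Expanding: 3*x - 14*y - 25 = 0.


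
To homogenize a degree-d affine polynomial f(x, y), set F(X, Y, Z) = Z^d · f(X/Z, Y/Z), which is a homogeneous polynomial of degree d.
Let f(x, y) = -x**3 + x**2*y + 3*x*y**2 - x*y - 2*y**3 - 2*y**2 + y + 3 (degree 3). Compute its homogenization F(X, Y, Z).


F(X, Y, Z) = -X**3 + X**2*Y + 3*X*Y**2 - X*Y*Z - 2*Y**3 - 2*Y**2*Z + Y*Z**2 + 3*Z**3

deg(f) = 3.
Substitute x = X/Z, y = Y/Z into f, then multiply by Z^3.
  monomial -1·x^3·y^0 ↦ -1·X^3·Y^0·Z^0.
  monomial 1·x^2·y^1 ↦ 1·X^2·Y^1·Z^0.
  monomial 3·x^1·y^2 ↦ 3·X^1·Y^2·Z^0.
  monomial -1·x^1·y^1 ↦ -1·X^1·Y^1·Z^1.
  monomial -2·x^0·y^3 ↦ -2·X^0·Y^3·Z^0.
  monomial -2·x^0·y^2 ↦ -2·X^0·Y^2·Z^1.
  monomial 1·x^0·y^1 ↦ 1·X^0·Y^1·Z^2.
  monomial 3·x^0·y^0 ↦ 3·X^0·Y^0·Z^3.
Collecting: F(X, Y, Z) = -X**3 + X**2*Y + 3*X*Y**2 - X*Y*Z - 2*Y**3 - 2*Y**2*Z + Y*Z**2 + 3*Z**3.


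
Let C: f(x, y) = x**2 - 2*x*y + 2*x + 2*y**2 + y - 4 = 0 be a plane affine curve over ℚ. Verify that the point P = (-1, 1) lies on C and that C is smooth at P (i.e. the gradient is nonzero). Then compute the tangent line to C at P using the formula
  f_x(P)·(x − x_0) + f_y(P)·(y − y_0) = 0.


Tangent line at P: -2*x + 7*y - 9 = 0.

Step 1: f(-1, 1) = 0, so P lies on C.
Step 2: partial derivatives
  f_x(x, y) = 2*x - 2*y + 2, f_y(x, y) = -2*x + 4*y + 1.
  f_x(P) = -2, f_y(P) = 7 (gradient nonzero, so P is smooth).
Step 3: tangent line at P: -2·(x − -1) + 7·(y − 1) = 0.
Expanding: -2*x + 7*y - 9 = 0.


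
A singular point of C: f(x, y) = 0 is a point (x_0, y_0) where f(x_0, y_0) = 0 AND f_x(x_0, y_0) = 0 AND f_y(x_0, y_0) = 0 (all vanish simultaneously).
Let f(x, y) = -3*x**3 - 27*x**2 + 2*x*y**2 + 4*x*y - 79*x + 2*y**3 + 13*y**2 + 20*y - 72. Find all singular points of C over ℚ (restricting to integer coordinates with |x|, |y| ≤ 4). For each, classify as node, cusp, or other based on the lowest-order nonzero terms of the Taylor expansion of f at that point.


Singular points: {(-3, -1)}; classification: cusp.

Compute partial derivatives:
  f_x = -9*x**2 - 54*x + 2*y**2 + 4*y - 79.
  f_y = 4*x*y + 4*x + 6*y**2 + 26*y + 20.
Scan x_0 ∈ {−4, ..., 4}. For each x_0, f_y(x_0, y) is a polynomial in y; find its integer roots y ∈ {−4, ..., 4}, then test f_x and f at those candidates.
  x = -4: f_y(-4, y) = 6*y**2 + 10*y + 4; vanishes at y ∈ {-1}. (-4, -1): f_x = -9 ≠ 0.
  x = -3: f_y(-3, y) = 6*y**2 + 14*y + 8; vanishes at y ∈ {-1}. (-3, -1): f_x = 0, f = 0 — SINGULAR.
  x = -2: f_y(-2, y) = 6*y**2 + 18*y + 12; vanishes at y ∈ {-2, -1}. (-2, -2): f_x = -7 ≠ 0; (-2, -1): f_x = -9 ≠ 0.
  x = -1: f_y(-1, y) = 6*y**2 + 22*y + 16; vanishes at y ∈ {-1}. (-1, -1): f_x = -36 ≠ 0.
  x = 0: f_y(0, y) = 6*y**2 + 26*y + 20; vanishes at y ∈ {-1}. (0, -1): f_x = -81 ≠ 0.
  x = 1: f_y(1, y) = 6*y**2 + 30*y + 24; vanishes at y ∈ {-4, -1}. (1, -4): f_x = -126 ≠ 0; (1, -1): f_x = -144 ≠ 0.
  x = 2: f_y(2, y) = 6*y**2 + 34*y + 28; vanishes at y ∈ {-1}. (2, -1): f_x = -225 ≠ 0.
  x = 3: f_y(3, y) = 6*y**2 + 38*y + 32; vanishes at y ∈ {-1}. (3, -1): f_x = -324 ≠ 0.
  x = 4: f_y(4, y) = 6*y**2 + 42*y + 36; vanishes at y ∈ {-1}. (4, -1): f_x = -441 ≠ 0.
Only singular point on the grid: (-3, -1).
Classify: substitute x = -3 + u, y = -1 + v and expand: f = -3*u**3 + 2*u*v**2 + 2*v**3 + v**2.
No constant or linear terms (consistent with a singular point). Quadratic part: v**2. Cubic part: -3*u**3 + 2*u*v**2 + 2*v**3.
The quadratic part v**2 is a perfect square, so there is a single (double) tangent line v = 0, i.e. y = -1. Restricting the cubic part to that line (v = 0) leaves -3*u**3 ≠ 0, so f is not divisible by v and the branch is v² ≈ 3*u**3 to lowest order — this is a cusp.
Classification: cusp.
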